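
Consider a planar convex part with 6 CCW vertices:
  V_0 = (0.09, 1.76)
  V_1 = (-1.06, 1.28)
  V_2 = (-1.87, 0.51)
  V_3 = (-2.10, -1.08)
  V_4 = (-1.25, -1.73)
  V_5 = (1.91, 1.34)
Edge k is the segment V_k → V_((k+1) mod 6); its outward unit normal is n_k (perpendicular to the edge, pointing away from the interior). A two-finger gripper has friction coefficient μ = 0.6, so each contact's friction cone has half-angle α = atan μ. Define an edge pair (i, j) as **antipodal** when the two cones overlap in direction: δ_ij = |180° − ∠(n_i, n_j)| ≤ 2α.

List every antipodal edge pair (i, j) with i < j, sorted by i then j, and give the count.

count = 6; pairs: (0,3), (0,4), (1,4), (2,4), (3,5), (4,5)

α = atan 0.6 = 30.96°;  2α = 61.93°
n_0 = (-0.3852, +0.9228)
n_1 = (-0.6890, +0.7248)
n_2 = (-0.9897, +0.1432)
n_3 = (-0.6075, -0.7944)
n_4 = (+0.6968, -0.7172)
n_5 = (+0.2249, +0.9744)
  (0,1): δ = 159.11°  ·
  (0,2): δ = 120.89°  ·
  (0,3): δ = 60.06°  ✓
  (0,4): δ = 21.52°  ✓
  (0,5): δ = 144.35°  ·
  (1,2): δ = 141.78°  ·
  (1,3): δ = 80.96°  ·
  (1,4): δ = 0.62°  ✓
  (1,5): δ = 123.46°  ·
  (2,3): δ = 119.17°  ·
  (2,4): δ = 37.60°  ✓
  (2,5): δ = 85.24°  ·
  (3,4): δ = 98.42°  ·
  (3,5): δ = 24.41°  ✓
  (4,5): δ = 57.17°  ✓
antipodal pairs: 6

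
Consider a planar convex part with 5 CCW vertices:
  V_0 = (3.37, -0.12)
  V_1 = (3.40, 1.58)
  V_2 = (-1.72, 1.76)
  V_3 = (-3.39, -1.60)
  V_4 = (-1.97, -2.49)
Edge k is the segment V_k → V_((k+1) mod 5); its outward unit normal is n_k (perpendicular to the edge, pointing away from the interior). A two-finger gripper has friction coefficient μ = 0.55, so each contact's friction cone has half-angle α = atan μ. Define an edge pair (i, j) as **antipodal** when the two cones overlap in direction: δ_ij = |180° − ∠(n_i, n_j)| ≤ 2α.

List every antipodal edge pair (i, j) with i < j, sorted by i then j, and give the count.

count = 4; pairs: (0,2), (1,3), (1,4), (2,4)

α = atan 0.55 = 28.81°;  2α = 57.62°
n_0 = (+0.9998, -0.0176)
n_1 = (+0.0351, +0.9994)
n_2 = (-0.8955, +0.4451)
n_3 = (-0.5311, -0.8473)
n_4 = (+0.4057, -0.9140)
  (0,1): δ = 91.00°  ·
  (0,2): δ = 25.42°  ✓
  (0,3): δ = 58.93°  ·
  (0,4): δ = 114.94°  ·
  (1,2): δ = 114.41°  ·
  (1,3): δ = 30.06°  ✓
  (1,4): δ = 25.95°  ✓
  (2,3): δ = 95.65°  ·
  (2,4): δ = 39.64°  ✓
  (3,4): δ = 123.99°  ·
antipodal pairs: 4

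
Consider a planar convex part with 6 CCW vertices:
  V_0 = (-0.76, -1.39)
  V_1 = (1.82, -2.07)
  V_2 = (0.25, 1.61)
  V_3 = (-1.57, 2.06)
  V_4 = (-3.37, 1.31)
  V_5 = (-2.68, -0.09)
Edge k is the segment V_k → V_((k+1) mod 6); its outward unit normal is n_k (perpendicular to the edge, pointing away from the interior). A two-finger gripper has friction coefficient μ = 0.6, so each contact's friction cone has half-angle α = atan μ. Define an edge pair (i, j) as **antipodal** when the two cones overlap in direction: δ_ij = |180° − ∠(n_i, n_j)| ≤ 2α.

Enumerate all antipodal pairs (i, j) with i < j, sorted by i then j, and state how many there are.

α = atan 0.6 = 30.96°;  2α = 61.93°
n_0 = (-0.2549, -0.9670)
n_1 = (+0.9198, +0.3924)
n_2 = (+0.2400, +0.9708)
n_3 = (-0.3846, +0.9231)
n_4 = (-0.8970, -0.4421)
n_5 = (-0.5607, -0.8280)
  (0,1): δ = 52.13°  ✓
  (0,2): δ = 0.88°  ✓
  (0,3): δ = 37.39°  ✓
  (0,4): δ = 131.00°  ·
  (0,5): δ = 160.66°  ·
  (1,2): δ = 126.99°  ·
  (1,3): δ = 90.48°  ·
  (1,4): δ = 3.13°  ✓
  (1,5): δ = 32.79°  ✓
  (2,3): δ = 143.49°  ·
  (2,4): δ = 49.88°  ✓
  (2,5): δ = 20.21°  ✓
  (3,4): δ = 86.38°  ·
  (3,5): δ = 56.72°  ✓
  (4,5): δ = 150.34°  ·
antipodal pairs: 8

count = 8; pairs: (0,1), (0,2), (0,3), (1,4), (1,5), (2,4), (2,5), (3,5)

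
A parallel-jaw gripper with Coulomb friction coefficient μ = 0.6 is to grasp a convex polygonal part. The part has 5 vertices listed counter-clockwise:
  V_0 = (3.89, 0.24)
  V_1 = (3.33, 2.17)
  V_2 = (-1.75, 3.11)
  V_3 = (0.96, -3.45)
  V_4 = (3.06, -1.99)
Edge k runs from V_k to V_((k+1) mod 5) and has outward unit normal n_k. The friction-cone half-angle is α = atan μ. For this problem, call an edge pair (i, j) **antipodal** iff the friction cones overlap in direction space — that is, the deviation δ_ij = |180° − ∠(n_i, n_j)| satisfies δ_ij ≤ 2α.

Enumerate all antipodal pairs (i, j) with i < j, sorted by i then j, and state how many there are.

α = atan 0.6 = 30.96°;  2α = 61.93°
n_0 = (+0.9604, +0.2787)
n_1 = (+0.1820, +0.9833)
n_2 = (-0.9242, -0.3818)
n_3 = (+0.5708, -0.8211)
n_4 = (+0.9372, -0.3488)
  (0,1): δ = 116.66°  ·
  (0,2): δ = 6.27°  ✓
  (0,3): δ = 108.63°  ·
  (0,4): δ = 143.40°  ·
  (1,2): δ = 57.07°  ✓
  (1,3): δ = 45.29°  ✓
  (1,4): δ = 80.07°  ·
  (2,3): δ = 77.64°  ·
  (2,4): δ = 42.86°  ✓
  (3,4): δ = 145.22°  ·
antipodal pairs: 4

count = 4; pairs: (0,2), (1,2), (1,3), (2,4)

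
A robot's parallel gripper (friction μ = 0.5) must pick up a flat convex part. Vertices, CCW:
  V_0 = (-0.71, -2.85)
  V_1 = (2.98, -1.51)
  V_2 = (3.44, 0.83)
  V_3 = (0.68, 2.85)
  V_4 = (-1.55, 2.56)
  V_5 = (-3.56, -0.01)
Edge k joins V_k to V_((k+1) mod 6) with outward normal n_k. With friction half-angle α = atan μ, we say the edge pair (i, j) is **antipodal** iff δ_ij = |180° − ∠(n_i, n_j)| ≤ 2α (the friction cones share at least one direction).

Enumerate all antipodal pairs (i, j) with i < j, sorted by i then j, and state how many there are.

count = 5; pairs: (0,3), (0,4), (1,4), (2,5), (3,5)

α = atan 0.5 = 26.57°;  2α = 53.13°
n_0 = (+0.3413, -0.9399)
n_1 = (+0.9812, -0.1929)
n_2 = (+0.5906, +0.8070)
n_3 = (-0.1290, +0.9916)
n_4 = (-0.7877, +0.6161)
n_5 = (-0.7059, -0.7083)
  (0,1): δ = 121.08°  ·
  (0,2): δ = 56.16°  ·
  (0,3): δ = 12.55°  ✓
  (0,4): δ = 32.01°  ✓
  (0,5): δ = 115.14°  ·
  (1,2): δ = 115.08°  ·
  (1,3): δ = 71.47°  ·
  (1,4): δ = 26.91°  ✓
  (1,5): δ = 56.22°  ·
  (2,3): δ = 136.39°  ·
  (2,4): δ = 91.83°  ·
  (2,5): δ = 8.70°  ✓
  (3,4): δ = 135.44°  ·
  (3,5): δ = 52.31°  ✓
  (4,5): δ = 96.87°  ·
antipodal pairs: 5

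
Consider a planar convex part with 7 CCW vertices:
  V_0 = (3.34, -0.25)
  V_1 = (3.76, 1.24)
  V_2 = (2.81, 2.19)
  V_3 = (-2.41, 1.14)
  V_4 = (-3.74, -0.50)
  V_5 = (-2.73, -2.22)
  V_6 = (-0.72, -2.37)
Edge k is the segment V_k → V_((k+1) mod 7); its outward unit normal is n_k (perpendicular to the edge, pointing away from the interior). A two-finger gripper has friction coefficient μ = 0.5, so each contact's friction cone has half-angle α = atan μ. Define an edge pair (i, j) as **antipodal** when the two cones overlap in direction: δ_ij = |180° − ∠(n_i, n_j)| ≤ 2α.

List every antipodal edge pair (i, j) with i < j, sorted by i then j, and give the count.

α = atan 0.5 = 26.57°;  2α = 53.13°
n_0 = (+0.9625, -0.2713)
n_1 = (+0.7071, +0.7071)
n_2 = (-0.1972, +0.9804)
n_3 = (-0.7767, +0.6299)
n_4 = (-0.8623, -0.5064)
n_5 = (-0.0744, -0.9972)
n_6 = (+0.4629, -0.8864)
  (0,1): δ = 119.26°  ·
  (0,2): δ = 62.88°  ·
  (0,3): δ = 23.30°  ✓
  (0,4): δ = 46.16°  ✓
  (0,5): δ = 101.47°  ·
  (0,6): δ = 133.31°  ·
  (1,2): δ = 123.63°  ·
  (1,3): δ = 84.04°  ·
  (1,4): δ = 14.58°  ✓
  (1,5): δ = 40.73°  ✓
  (1,6): δ = 72.57°  ·
  (2,3): δ = 140.41°  ·
  (2,4): δ = 70.95°  ·
  (2,5): δ = 15.64°  ✓
  (2,6): δ = 16.20°  ✓
  (3,4): δ = 110.54°  ·
  (3,5): δ = 55.23°  ·
  (3,6): δ = 23.39°  ✓
  (4,5): δ = 124.69°  ·
  (4,6): δ = 92.85°  ·
  (5,6): δ = 148.16°  ·
antipodal pairs: 7

count = 7; pairs: (0,3), (0,4), (1,4), (1,5), (2,5), (2,6), (3,6)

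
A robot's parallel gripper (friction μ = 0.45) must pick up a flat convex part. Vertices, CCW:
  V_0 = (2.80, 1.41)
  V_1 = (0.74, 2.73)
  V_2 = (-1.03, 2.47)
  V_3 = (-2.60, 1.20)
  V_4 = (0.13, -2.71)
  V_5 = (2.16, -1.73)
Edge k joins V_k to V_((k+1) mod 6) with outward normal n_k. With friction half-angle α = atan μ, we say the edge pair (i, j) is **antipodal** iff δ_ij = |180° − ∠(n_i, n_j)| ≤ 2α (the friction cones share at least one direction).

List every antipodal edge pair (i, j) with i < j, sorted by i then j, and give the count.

count = 5; pairs: (0,3), (1,4), (2,4), (2,5), (3,5)

α = atan 0.45 = 24.23°;  2α = 48.46°
n_0 = (+0.5395, +0.8420)
n_1 = (-0.1453, +0.9894)
n_2 = (-0.6289, +0.7775)
n_3 = (-0.8199, -0.5725)
n_4 = (+0.4347, -0.9006)
n_5 = (+0.9799, -0.1997)
  (0,1): δ = 138.99°  ·
  (0,2): δ = 108.38°  ·
  (0,3): δ = 22.43°  ✓
  (0,4): δ = 58.42°  ·
  (0,5): δ = 111.13°  ·
  (1,2): δ = 149.39°  ·
  (1,3): δ = 63.43°  ·
  (1,4): δ = 17.41°  ✓
  (1,5): δ = 70.12°  ·
  (2,3): δ = 94.05°  ·
  (2,4): δ = 13.20°  ✓
  (2,5): δ = 39.51°  ✓
  (3,4): δ = 99.15°  ·
  (3,5): δ = 46.44°  ✓
  (4,5): δ = 127.29°  ·
antipodal pairs: 5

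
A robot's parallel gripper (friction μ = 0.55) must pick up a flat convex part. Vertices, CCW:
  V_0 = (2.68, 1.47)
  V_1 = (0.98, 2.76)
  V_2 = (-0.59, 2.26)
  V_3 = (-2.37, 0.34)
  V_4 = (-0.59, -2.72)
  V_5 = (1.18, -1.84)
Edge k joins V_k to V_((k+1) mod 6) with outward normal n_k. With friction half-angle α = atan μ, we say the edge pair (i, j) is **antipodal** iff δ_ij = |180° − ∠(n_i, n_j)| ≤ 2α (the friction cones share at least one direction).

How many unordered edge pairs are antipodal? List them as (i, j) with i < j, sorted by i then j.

count = 6; pairs: (0,3), (1,4), (1,5), (2,4), (2,5), (3,5)

α = atan 0.55 = 28.81°;  2α = 57.62°
n_0 = (+0.6045, +0.7966)
n_1 = (-0.3035, +0.9528)
n_2 = (-0.7333, +0.6799)
n_3 = (-0.8644, -0.5028)
n_4 = (+0.4452, -0.8954)
n_5 = (+0.9108, -0.4128)
  (0,1): δ = 125.14°  ·
  (0,2): δ = 95.64°  ·
  (0,3): δ = 22.62°  ✓
  (0,4): δ = 63.63°  ·
  (0,5): δ = 102.81°  ·
  (1,2): δ = 150.50°  ·
  (1,3): δ = 77.48°  ·
  (1,4): δ = 8.77°  ✓
  (1,5): δ = 47.96°  ✓
  (2,3): δ = 106.98°  ·
  (2,4): δ = 20.73°  ✓
  (2,5): δ = 18.45°  ✓
  (3,4): δ = 93.75°  ·
  (3,5): δ = 54.57°  ✓
  (4,5): δ = 140.81°  ·
antipodal pairs: 6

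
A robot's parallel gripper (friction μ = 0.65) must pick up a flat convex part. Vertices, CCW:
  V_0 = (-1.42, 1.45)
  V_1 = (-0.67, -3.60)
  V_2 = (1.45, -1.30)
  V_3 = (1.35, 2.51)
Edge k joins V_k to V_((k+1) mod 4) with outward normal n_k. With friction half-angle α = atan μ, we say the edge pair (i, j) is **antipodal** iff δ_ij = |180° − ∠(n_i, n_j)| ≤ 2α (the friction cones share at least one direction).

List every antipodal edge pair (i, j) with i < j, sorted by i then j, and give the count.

count = 3; pairs: (0,1), (0,2), (1,3)

α = atan 0.65 = 33.02°;  2α = 66.05°
n_0 = (-0.9892, -0.1469)
n_1 = (+0.7353, -0.6777)
n_2 = (+0.9997, +0.0262)
n_3 = (-0.3574, +0.9340)
  (0,1): δ = 51.12°  ✓
  (0,2): δ = 6.94°  ✓
  (0,3): δ = 102.49°  ·
  (1,2): δ = 135.83°  ·
  (1,3): δ = 26.39°  ✓
  (2,3): δ = 70.56°  ·
antipodal pairs: 3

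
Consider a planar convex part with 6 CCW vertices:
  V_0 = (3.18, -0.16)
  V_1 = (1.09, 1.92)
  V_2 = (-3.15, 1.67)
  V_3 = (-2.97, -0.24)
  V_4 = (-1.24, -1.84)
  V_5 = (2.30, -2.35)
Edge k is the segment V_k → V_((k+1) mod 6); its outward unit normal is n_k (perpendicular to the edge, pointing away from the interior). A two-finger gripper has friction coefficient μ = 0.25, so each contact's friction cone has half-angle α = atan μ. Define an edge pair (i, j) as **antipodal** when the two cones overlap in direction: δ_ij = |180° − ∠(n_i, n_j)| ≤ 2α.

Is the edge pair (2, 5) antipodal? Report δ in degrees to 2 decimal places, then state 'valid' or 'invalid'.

δ = 27.28°, valid

α = atan 0.25 = 14.04°;  2α = 28.07°
edge 2: e_2 = (+0.18, -1.91);  n_2 = (-0.9956, -0.0938)
edge 5: e_5 = (+0.88, +2.19);  n_5 = (+0.9279, -0.3729)
∠(n_2, n_5) = 152.72°
δ = |180° − 152.72°| = 27.28°
27.28° ≤ 2α = 28.07°  →  valid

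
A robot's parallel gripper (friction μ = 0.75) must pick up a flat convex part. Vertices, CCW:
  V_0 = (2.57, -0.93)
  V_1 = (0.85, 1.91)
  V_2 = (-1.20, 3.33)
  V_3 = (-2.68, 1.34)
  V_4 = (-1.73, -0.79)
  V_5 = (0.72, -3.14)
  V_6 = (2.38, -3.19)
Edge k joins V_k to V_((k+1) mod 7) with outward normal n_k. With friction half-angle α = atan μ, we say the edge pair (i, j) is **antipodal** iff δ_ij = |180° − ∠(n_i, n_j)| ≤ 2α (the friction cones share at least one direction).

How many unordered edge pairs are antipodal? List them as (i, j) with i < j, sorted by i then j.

count = 11; pairs: (0,2), (0,3), (0,4), (0,5), (1,3), (1,4), (1,5), (2,5), (2,6), (3,6), (4,6)

α = atan 0.75 = 36.87°;  2α = 73.74°
n_0 = (+0.8554, +0.5180)
n_1 = (+0.5694, +0.8220)
n_2 = (-0.8024, +0.5968)
n_3 = (-0.9133, -0.4073)
n_4 = (-0.6922, -0.7217)
n_5 = (-0.0301, -0.9995)
n_6 = (+0.9965, -0.0838)
  (0,1): δ = 155.91°  ·
  (0,2): δ = 67.84°  ✓
  (0,3): δ = 7.16°  ✓
  (0,4): δ = 14.99°  ✓
  (0,5): δ = 57.07°  ✓
  (0,6): δ = 143.99°  ·
  (1,2): δ = 91.93°  ·
  (1,3): δ = 31.25°  ✓
  (1,4): δ = 9.10°  ✓
  (1,5): δ = 32.98°  ✓
  (1,6): δ = 119.90°  ·
  (2,3): δ = 119.32°  ·
  (2,4): δ = 97.17°  ·
  (2,5): δ = 55.09°  ✓
  (2,6): δ = 31.83°  ✓
  (3,4): δ = 157.84°  ·
  (3,5): δ = 115.76°  ·
  (3,6): δ = 28.84°  ✓
  (4,5): δ = 137.92°  ·
  (4,6): δ = 51.00°  ✓
  (5,6): δ = 93.08°  ·
antipodal pairs: 11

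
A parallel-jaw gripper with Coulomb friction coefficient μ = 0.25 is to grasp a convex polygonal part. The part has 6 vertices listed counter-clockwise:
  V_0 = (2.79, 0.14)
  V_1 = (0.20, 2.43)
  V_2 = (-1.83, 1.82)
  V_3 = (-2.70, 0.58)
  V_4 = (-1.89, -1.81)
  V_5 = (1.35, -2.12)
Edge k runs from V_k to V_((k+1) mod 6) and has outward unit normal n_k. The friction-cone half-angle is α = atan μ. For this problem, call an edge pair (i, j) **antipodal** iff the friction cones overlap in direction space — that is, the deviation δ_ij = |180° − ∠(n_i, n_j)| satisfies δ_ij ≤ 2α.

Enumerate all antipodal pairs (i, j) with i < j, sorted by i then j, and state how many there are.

count = 2; pairs: (1,4), (2,5)

α = atan 0.25 = 14.04°;  2α = 28.07°
n_0 = (+0.6624, +0.7492)
n_1 = (-0.2878, +0.9577)
n_2 = (-0.8186, +0.5743)
n_3 = (-0.9471, -0.3210)
n_4 = (-0.0952, -0.9955)
n_5 = (+0.8434, -0.5374)
  (0,1): δ = 121.79°  ·
  (0,2): δ = 83.57°  ·
  (0,3): δ = 29.80°  ·
  (0,4): δ = 36.02°  ·
  (0,5): δ = 98.98°  ·
  (1,2): δ = 141.78°  ·
  (1,3): δ = 88.00°  ·
  (1,4): δ = 22.19°  ✓
  (1,5): δ = 40.77°  ·
  (2,3): δ = 126.22°  ·
  (2,4): δ = 60.41°  ·
  (2,5): δ = 2.55°  ✓
  (3,4): δ = 114.19°  ·
  (3,5): δ = 51.23°  ·
  (4,5): δ = 117.04°  ·
antipodal pairs: 2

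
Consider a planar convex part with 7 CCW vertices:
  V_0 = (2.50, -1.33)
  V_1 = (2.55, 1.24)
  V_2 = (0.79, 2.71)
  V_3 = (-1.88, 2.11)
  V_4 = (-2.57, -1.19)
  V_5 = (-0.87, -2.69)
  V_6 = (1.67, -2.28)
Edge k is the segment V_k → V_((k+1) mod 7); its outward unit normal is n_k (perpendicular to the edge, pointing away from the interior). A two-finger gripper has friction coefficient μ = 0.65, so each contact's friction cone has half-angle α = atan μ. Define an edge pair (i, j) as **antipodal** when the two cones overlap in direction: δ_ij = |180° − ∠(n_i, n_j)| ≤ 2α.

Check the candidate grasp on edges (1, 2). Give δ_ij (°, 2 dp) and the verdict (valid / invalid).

δ = 127.47°, invalid

α = atan 0.65 = 33.02°;  2α = 66.05°
edge 1: e_1 = (-1.76, +1.47);  n_1 = (+0.6410, +0.7675)
edge 2: e_2 = (-2.67, -0.60);  n_2 = (-0.2193, +0.9757)
∠(n_1, n_2) = 52.53°
δ = |180° − 52.53°| = 127.47°
127.47° > 2α = 66.05°  →  invalid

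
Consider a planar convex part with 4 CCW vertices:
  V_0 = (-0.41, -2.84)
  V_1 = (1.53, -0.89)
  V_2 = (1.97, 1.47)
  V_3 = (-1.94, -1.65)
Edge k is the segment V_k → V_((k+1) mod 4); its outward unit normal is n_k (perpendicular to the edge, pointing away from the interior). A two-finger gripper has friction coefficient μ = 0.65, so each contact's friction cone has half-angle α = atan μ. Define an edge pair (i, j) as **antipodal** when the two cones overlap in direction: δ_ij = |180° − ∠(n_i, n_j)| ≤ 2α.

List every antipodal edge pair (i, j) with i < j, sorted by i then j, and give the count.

α = atan 0.65 = 33.02°;  2α = 66.05°
n_0 = (+0.7089, -0.7053)
n_1 = (+0.9831, -0.1833)
n_2 = (-0.6237, +0.7816)
n_3 = (-0.6139, -0.7894)
  (0,1): δ = 145.71°  ·
  (0,2): δ = 6.56°  ✓
  (0,3): δ = 96.98°  ·
  (1,2): δ = 40.85°  ✓
  (1,3): δ = 62.69°  ✓
  (2,3): δ = 76.46°  ·
antipodal pairs: 3

count = 3; pairs: (0,2), (1,2), (1,3)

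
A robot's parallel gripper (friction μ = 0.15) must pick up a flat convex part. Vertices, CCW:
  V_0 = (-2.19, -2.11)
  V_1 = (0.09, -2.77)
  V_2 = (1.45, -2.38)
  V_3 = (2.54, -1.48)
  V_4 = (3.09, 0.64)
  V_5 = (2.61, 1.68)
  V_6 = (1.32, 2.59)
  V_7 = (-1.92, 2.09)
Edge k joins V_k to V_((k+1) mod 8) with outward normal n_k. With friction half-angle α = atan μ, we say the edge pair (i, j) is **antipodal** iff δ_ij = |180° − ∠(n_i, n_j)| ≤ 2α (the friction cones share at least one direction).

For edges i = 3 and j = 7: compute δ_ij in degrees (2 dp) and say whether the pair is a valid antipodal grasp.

δ = 10.87°, valid

α = atan 0.15 = 8.53°;  2α = 17.06°
edge 3: e_3 = (+0.55, +2.12);  n_3 = (+0.9680, -0.2511)
edge 7: e_7 = (-0.27, -4.20);  n_7 = (-0.9979, +0.0642)
∠(n_3, n_7) = 169.13°
δ = |180° − 169.13°| = 10.87°
10.87° ≤ 2α = 17.06°  →  valid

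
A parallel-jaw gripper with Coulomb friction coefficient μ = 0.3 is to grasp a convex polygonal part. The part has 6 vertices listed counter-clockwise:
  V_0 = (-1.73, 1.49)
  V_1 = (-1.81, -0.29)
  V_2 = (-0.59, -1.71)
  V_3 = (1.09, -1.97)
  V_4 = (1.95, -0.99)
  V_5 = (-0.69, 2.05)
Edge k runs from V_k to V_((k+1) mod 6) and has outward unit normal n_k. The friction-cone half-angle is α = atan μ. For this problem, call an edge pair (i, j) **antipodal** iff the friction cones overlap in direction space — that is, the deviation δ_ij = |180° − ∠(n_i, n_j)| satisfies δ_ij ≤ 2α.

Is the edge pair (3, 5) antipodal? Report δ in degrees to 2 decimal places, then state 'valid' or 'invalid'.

α = atan 0.3 = 16.70°;  2α = 33.40°
edge 3: e_3 = (+0.86, +0.98);  n_3 = (+0.7516, -0.6596)
edge 5: e_5 = (-1.04, -0.56);  n_5 = (-0.4741, +0.8805)
∠(n_3, n_5) = 159.57°
δ = |180° − 159.57°| = 20.43°
20.43° ≤ 2α = 33.40°  →  valid

δ = 20.43°, valid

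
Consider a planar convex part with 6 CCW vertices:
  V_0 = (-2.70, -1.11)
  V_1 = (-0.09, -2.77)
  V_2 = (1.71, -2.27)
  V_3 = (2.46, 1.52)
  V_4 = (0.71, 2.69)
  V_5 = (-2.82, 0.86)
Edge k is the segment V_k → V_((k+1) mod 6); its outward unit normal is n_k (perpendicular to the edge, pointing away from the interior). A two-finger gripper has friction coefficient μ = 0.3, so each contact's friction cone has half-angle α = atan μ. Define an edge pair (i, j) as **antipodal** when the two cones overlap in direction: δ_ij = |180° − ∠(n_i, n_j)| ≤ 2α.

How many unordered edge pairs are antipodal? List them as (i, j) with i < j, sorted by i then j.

α = atan 0.3 = 16.70°;  2α = 33.40°
n_0 = (-0.5367, -0.8438)
n_1 = (+0.2676, -0.9635)
n_2 = (+0.9810, -0.1941)
n_3 = (+0.5558, +0.8313)
n_4 = (-0.4602, +0.8878)
n_5 = (-0.9981, -0.0608)
  (0,1): δ = 132.02°  ·
  (0,2): δ = 68.74°  ·
  (0,3): δ = 1.31°  ✓
  (0,4): δ = 59.86°  ·
  (0,5): δ = 125.94°  ·
  (1,2): δ = 116.72°  ·
  (1,3): δ = 49.29°  ·
  (1,4): δ = 11.88°  ✓
  (1,5): δ = 77.96°  ·
  (2,3): δ = 112.57°  ·
  (2,4): δ = 51.40°  ·
  (2,5): δ = 14.68°  ✓
  (3,4): δ = 118.83°  ·
  (3,5): δ = 52.75°  ·
  (4,5): δ = 113.92°  ·
antipodal pairs: 3

count = 3; pairs: (0,3), (1,4), (2,5)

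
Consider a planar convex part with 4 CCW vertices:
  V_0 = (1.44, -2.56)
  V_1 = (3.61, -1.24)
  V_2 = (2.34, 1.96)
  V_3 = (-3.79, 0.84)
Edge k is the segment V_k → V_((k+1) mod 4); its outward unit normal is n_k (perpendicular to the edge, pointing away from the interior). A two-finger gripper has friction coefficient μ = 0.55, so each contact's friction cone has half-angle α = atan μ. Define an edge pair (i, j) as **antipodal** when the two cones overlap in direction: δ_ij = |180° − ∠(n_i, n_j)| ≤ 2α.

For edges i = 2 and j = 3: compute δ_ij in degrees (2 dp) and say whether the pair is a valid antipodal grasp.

α = atan 0.55 = 28.81°;  2α = 57.62°
edge 2: e_2 = (-6.13, -1.12);  n_2 = (-0.1797, +0.9837)
edge 3: e_3 = (+5.23, -3.40);  n_3 = (-0.5450, -0.8384)
∠(n_2, n_3) = 136.62°
δ = |180° − 136.62°| = 43.38°
43.38° ≤ 2α = 57.62°  →  valid

δ = 43.38°, valid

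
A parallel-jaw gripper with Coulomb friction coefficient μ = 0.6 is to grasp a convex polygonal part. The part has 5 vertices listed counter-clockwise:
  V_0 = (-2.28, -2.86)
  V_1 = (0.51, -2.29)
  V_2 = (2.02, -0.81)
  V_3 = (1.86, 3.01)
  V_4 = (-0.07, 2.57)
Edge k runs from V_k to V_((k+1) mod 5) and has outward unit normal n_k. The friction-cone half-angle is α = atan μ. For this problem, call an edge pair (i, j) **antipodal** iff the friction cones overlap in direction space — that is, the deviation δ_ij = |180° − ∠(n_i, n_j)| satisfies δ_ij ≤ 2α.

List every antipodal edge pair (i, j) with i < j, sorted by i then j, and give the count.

α = atan 0.6 = 30.96°;  2α = 61.93°
n_0 = (+0.2002, -0.9798)
n_1 = (+0.7000, -0.7142)
n_2 = (+0.9991, +0.0418)
n_3 = (-0.2223, +0.9750)
n_4 = (-0.9262, +0.3770)
  (0,1): δ = 147.12°  ·
  (0,2): δ = 99.15°  ·
  (0,3): δ = 1.30°  ✓
  (0,4): δ = 56.31°  ✓
  (1,2): δ = 132.03°  ·
  (1,3): δ = 31.58°  ✓
  (1,4): δ = 23.43°  ✓
  (2,3): δ = 79.56°  ·
  (2,4): δ = 24.54°  ✓
  (3,4): δ = 124.99°  ·
antipodal pairs: 5

count = 5; pairs: (0,3), (0,4), (1,3), (1,4), (2,4)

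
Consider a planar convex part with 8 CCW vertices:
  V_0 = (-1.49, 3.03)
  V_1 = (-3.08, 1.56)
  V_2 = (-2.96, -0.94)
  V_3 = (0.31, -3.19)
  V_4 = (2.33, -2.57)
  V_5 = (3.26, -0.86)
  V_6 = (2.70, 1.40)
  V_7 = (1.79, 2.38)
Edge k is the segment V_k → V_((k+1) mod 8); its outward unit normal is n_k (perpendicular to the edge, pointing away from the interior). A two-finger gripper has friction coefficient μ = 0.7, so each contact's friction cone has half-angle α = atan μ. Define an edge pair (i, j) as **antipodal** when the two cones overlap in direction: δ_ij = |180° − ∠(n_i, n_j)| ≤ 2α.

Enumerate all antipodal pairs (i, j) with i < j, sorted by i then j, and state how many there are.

count = 11; pairs: (0,3), (0,4), (0,5), (1,4), (1,5), (1,6), (2,5), (2,6), (2,7), (3,6), (3,7)

α = atan 0.7 = 34.99°;  2α = 69.98°
n_0 = (-0.6789, +0.7343)
n_1 = (-0.9988, -0.0479)
n_2 = (-0.5668, -0.8238)
n_3 = (+0.2934, -0.9560)
n_4 = (+0.8785, -0.4778)
n_5 = (+0.9706, +0.2405)
n_6 = (+0.7328, +0.6805)
n_7 = (+0.1944, +0.9809)
  (0,1): δ = 130.01°  ·
  (0,2): δ = 77.29°  ·
  (0,3): δ = 25.69°  ✓
  (0,4): δ = 18.71°  ✓
  (0,5): δ = 61.16°  ✓
  (0,6): δ = 90.12°  ·
  (0,7): δ = 126.04°  ·
  (1,2): δ = 127.28°  ·
  (1,3): δ = 75.69°  ·
  (1,4): δ = 31.29°  ✓
  (1,5): δ = 11.17°  ✓
  (1,6): δ = 40.13°  ✓
  (1,7): δ = 76.04°  ·
  (2,3): δ = 128.41°  ·
  (2,4): δ = 84.01°  ·
  (2,5): δ = 41.55°  ✓
  (2,6): δ = 12.59°  ✓
  (2,7): δ = 23.32°  ✓
  (3,4): δ = 135.60°  ·
  (3,5): δ = 93.15°  ·
  (3,6): δ = 64.18°  ✓
  (3,7): δ = 28.27°  ✓
  (4,5): δ = 137.54°  ·
  (4,6): δ = 108.58°  ·
  (4,7): δ = 72.67°  ·
  (5,6): δ = 151.04°  ·
  (5,7): δ = 115.13°  ·
  (6,7): δ = 144.09°  ·
antipodal pairs: 11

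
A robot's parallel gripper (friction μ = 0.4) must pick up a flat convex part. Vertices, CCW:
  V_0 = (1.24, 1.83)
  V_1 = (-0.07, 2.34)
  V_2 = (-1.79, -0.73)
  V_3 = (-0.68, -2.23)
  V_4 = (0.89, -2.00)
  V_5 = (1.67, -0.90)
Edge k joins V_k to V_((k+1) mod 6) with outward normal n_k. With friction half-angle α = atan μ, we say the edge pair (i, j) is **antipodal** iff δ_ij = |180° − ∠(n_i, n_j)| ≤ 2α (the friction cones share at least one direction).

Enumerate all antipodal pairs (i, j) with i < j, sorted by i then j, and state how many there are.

α = atan 0.4 = 21.80°;  2α = 43.60°
n_0 = (+0.3628, +0.9319)
n_1 = (-0.8724, +0.4888)
n_2 = (-0.8038, -0.5948)
n_3 = (+0.1449, -0.9894)
n_4 = (+0.8157, -0.5784)
n_5 = (+0.9878, +0.1556)
  (0,1): δ = 97.99°  ·
  (0,2): δ = 32.23°  ✓
  (0,3): δ = 29.61°  ✓
  (0,4): δ = 75.93°  ·
  (0,5): δ = 120.22°  ·
  (1,2): δ = 114.24°  ·
  (1,3): δ = 52.41°  ·
  (1,4): δ = 6.08°  ✓
  (1,5): δ = 38.21°  ✓
  (2,3): δ = 118.17°  ·
  (2,4): δ = 71.84°  ·
  (2,5): δ = 27.55°  ✓
  (3,4): δ = 133.67°  ·
  (3,5): δ = 89.38°  ·
  (4,5): δ = 135.71°  ·
antipodal pairs: 5

count = 5; pairs: (0,2), (0,3), (1,4), (1,5), (2,5)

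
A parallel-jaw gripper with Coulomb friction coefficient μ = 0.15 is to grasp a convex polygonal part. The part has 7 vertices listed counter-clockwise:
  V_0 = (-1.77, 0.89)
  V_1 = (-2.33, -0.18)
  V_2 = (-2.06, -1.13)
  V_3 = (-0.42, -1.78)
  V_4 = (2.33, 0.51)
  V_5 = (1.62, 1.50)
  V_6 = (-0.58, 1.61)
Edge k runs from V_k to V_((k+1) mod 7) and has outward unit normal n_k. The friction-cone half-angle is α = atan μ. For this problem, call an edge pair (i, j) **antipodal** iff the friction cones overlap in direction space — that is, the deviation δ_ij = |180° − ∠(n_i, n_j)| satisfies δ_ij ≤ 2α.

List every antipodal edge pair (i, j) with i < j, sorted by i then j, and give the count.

count = 1; pairs: (3,6)

α = atan 0.15 = 8.53°;  2α = 17.06°
n_0 = (-0.8860, +0.4637)
n_1 = (-0.9619, -0.2734)
n_2 = (-0.3685, -0.9296)
n_3 = (+0.6399, -0.7685)
n_4 = (+0.8126, +0.5828)
n_5 = (+0.0499, +0.9988)
n_6 = (-0.5177, +0.8556)
  (0,1): δ = 136.51°  ·
  (0,2): δ = 83.99°  ·
  (0,3): δ = 22.59°  ·
  (0,4): δ = 63.27°  ·
  (0,5): δ = 114.76°  ·
  (0,6): δ = 148.80°  ·
  (1,2): δ = 127.49°  ·
  (1,3): δ = 66.08°  ·
  (1,4): δ = 19.78°  ·
  (1,5): δ = 71.27°  ·
  (1,6): δ = 105.31°  ·
  (2,3): δ = 118.59°  ·
  (2,4): δ = 32.73°  ·
  (2,5): δ = 18.76°  ·
  (2,6): δ = 52.80°  ·
  (3,4): δ = 94.14°  ·
  (3,5): δ = 42.65°  ·
  (3,6): δ = 8.61°  ✓
  (4,5): δ = 128.51°  ·
  (4,6): δ = 94.47°  ·
  (5,6): δ = 145.96°  ·
antipodal pairs: 1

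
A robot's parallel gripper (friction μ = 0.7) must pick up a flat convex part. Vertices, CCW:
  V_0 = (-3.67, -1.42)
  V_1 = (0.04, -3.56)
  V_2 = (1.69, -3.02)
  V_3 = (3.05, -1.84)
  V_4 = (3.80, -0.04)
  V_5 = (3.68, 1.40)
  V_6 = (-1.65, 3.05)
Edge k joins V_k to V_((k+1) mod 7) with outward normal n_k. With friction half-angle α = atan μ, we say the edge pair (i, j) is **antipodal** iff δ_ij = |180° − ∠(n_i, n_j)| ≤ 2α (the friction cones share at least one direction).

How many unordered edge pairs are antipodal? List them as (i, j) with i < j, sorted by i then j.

count = 8; pairs: (0,4), (0,5), (1,5), (1,6), (2,5), (2,6), (3,6), (4,6)

α = atan 0.7 = 34.99°;  2α = 69.98°
n_0 = (-0.4997, -0.8662)
n_1 = (+0.3110, -0.9504)
n_2 = (+0.6554, -0.7553)
n_3 = (+0.9231, -0.3846)
n_4 = (+0.9965, +0.0830)
n_5 = (+0.2957, +0.9553)
n_6 = (-0.9113, +0.4118)
  (0,1): δ = 131.90°  ·
  (0,2): δ = 109.08°  ·
  (0,3): δ = 82.64°  ·
  (0,4): δ = 55.26°  ✓
  (0,5): δ = 12.78°  ✓
  (0,6): δ = 95.66°  ·
  (1,2): δ = 157.18°  ·
  (1,3): δ = 130.74°  ·
  (1,4): δ = 103.36°  ·
  (1,5): δ = 35.32°  ✓
  (1,6): δ = 47.56°  ✓
  (2,3): δ = 153.57°  ·
  (2,4): δ = 126.18°  ·
  (2,5): δ = 58.15°  ✓
  (2,6): δ = 24.74°  ✓
  (3,4): δ = 152.62°  ·
  (3,5): δ = 84.58°  ·
  (3,6): δ = 1.70°  ✓
  (4,5): δ = 111.96°  ·
  (4,6): δ = 29.08°  ✓
  (5,6): δ = 97.12°  ·
antipodal pairs: 8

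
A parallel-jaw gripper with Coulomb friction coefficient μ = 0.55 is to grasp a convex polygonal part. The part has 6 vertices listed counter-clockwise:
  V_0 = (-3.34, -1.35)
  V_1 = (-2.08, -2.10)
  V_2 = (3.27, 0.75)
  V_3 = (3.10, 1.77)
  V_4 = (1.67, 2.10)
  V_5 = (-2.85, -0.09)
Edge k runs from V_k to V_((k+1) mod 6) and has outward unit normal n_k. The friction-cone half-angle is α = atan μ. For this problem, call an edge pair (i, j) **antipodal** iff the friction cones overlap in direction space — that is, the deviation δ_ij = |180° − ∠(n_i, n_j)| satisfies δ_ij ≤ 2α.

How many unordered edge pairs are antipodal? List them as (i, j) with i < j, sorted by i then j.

count = 7; pairs: (0,2), (0,3), (0,4), (1,3), (1,4), (1,5), (2,5)

α = atan 0.55 = 28.81°;  2α = 57.62°
n_0 = (-0.5115, -0.8593)
n_1 = (+0.4702, -0.8826)
n_2 = (+0.9864, +0.1644)
n_3 = (+0.2249, +0.9744)
n_4 = (-0.4360, +0.8999)
n_5 = (-0.9320, +0.3624)
  (0,1): δ = 121.19°  ·
  (0,2): δ = 49.77°  ✓
  (0,3): δ = 17.77°  ✓
  (0,4): δ = 56.61°  ✓
  (0,5): δ = 99.51°  ·
  (1,2): δ = 108.58°  ·
  (1,3): δ = 41.04°  ✓
  (1,4): δ = 2.19°  ✓
  (1,5): δ = 40.70°  ✓
  (2,3): δ = 112.46°  ·
  (2,4): δ = 73.61°  ·
  (2,5): δ = 30.71°  ✓
  (3,4): δ = 141.15°  ·
  (3,5): δ = 98.26°  ·
  (4,5): δ = 137.10°  ·
antipodal pairs: 7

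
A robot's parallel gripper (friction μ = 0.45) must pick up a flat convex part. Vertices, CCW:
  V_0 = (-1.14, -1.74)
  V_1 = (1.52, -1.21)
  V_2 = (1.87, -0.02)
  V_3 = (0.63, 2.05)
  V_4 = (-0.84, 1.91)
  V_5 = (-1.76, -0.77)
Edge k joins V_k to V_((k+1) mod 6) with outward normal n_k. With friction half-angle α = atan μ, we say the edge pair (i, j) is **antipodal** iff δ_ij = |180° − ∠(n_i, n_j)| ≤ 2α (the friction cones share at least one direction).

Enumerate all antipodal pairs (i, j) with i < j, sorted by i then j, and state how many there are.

count = 3; pairs: (0,3), (1,4), (2,5)

α = atan 0.45 = 24.23°;  2α = 48.46°
n_0 = (+0.1954, -0.9807)
n_1 = (+0.9594, -0.2822)
n_2 = (+0.8579, +0.5139)
n_3 = (-0.0948, +0.9955)
n_4 = (-0.9458, +0.3247)
n_5 = (-0.8426, -0.5386)
  (0,1): δ = 117.66°  ·
  (0,2): δ = 70.35°  ·
  (0,3): δ = 5.83°  ✓
  (0,4): δ = 59.78°  ·
  (0,5): δ = 111.32°  ·
  (1,2): δ = 132.69°  ·
  (1,3): δ = 68.17°  ·
  (1,4): δ = 2.56°  ✓
  (1,5): δ = 48.98°  ·
  (2,3): δ = 115.48°  ·
  (2,4): δ = 49.87°  ·
  (2,5): δ = 1.66°  ✓
  (3,4): δ = 114.39°  ·
  (3,5): δ = 62.85°  ·
  (4,5): δ = 128.47°  ·
antipodal pairs: 3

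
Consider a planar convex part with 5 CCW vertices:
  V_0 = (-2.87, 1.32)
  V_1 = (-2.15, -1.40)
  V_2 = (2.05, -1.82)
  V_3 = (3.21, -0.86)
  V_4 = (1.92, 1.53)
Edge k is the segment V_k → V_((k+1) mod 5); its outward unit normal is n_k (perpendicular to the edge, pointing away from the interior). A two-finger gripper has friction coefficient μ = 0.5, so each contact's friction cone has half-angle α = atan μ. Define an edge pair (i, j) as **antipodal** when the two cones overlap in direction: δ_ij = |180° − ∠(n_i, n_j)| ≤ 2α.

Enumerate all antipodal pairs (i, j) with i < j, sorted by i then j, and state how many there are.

count = 3; pairs: (0,3), (1,4), (2,4)

α = atan 0.5 = 26.57°;  2α = 53.13°
n_0 = (-0.9667, -0.2559)
n_1 = (-0.0995, -0.9950)
n_2 = (+0.6376, -0.7704)
n_3 = (+0.8800, +0.4750)
n_4 = (-0.0438, +0.9990)
  (0,1): δ = 110.54°  ·
  (0,2): δ = 65.22°  ·
  (0,3): δ = 13.53°  ✓
  (0,4): δ = 77.68°  ·
  (1,2): δ = 134.68°  ·
  (1,3): δ = 55.93°  ·
  (1,4): δ = 8.22°  ✓
  (2,3): δ = 101.25°  ·
  (2,4): δ = 37.10°  ✓
  (3,4): δ = 115.85°  ·
antipodal pairs: 3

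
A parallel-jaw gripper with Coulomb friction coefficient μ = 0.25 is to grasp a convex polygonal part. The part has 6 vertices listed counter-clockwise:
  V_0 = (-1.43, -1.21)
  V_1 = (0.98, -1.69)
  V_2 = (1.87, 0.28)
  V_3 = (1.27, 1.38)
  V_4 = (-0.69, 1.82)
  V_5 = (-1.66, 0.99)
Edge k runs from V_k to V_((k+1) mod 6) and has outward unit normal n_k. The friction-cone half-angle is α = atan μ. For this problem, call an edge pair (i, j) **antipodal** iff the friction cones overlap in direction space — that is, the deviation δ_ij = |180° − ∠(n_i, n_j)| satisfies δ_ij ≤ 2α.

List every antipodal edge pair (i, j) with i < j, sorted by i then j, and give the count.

count = 3; pairs: (0,3), (1,4), (2,5)

α = atan 0.25 = 14.04°;  2α = 28.07°
n_0 = (-0.1953, -0.9807)
n_1 = (+0.9113, -0.4117)
n_2 = (+0.8779, +0.4789)
n_3 = (+0.2190, +0.9757)
n_4 = (-0.6501, +0.7598)
n_5 = (-0.9946, -0.1040)
  (0,1): δ = 103.05°  ·
  (0,2): δ = 50.13°  ·
  (0,3): δ = 1.39°  ✓
  (0,4): δ = 51.82°  ·
  (0,5): δ = 107.23°  ·
  (1,2): δ = 127.08°  ·
  (1,3): δ = 78.34°  ·
  (1,4): δ = 25.14°  ✓
  (1,5): δ = 30.28°  ·
  (2,3): δ = 131.26°  ·
  (2,4): δ = 78.06°  ·
  (2,5): δ = 22.64°  ✓
  (3,4): δ = 126.79°  ·
  (3,5): δ = 71.38°  ·
  (4,5): δ = 124.58°  ·
antipodal pairs: 3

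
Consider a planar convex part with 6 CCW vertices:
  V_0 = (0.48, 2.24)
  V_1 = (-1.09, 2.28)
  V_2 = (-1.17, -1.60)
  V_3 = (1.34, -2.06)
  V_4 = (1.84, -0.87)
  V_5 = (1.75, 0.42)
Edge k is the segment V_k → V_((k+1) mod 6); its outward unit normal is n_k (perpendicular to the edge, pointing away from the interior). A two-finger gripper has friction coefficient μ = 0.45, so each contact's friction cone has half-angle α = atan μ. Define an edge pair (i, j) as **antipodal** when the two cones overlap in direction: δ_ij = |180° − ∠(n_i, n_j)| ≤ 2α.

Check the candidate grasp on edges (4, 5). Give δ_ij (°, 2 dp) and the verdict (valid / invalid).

δ = 149.08°, invalid

α = atan 0.45 = 24.23°;  2α = 48.46°
edge 4: e_4 = (-0.09, +1.29);  n_4 = (+0.9976, +0.0696)
edge 5: e_5 = (-1.27, +1.82);  n_5 = (+0.8201, +0.5723)
∠(n_4, n_5) = 30.92°
δ = |180° − 30.92°| = 149.08°
149.08° > 2α = 48.46°  →  invalid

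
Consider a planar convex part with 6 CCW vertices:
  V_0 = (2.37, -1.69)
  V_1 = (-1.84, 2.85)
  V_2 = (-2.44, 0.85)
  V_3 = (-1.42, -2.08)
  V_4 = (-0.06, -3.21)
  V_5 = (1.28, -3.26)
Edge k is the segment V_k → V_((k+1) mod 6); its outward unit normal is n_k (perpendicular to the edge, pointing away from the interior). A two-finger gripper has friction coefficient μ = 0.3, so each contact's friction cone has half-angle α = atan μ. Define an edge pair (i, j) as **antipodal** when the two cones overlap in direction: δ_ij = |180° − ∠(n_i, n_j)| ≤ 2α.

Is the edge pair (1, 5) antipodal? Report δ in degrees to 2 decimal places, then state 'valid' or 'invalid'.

δ = 18.07°, valid

α = atan 0.3 = 16.70°;  2α = 33.40°
edge 1: e_1 = (-0.60, -2.00);  n_1 = (-0.9578, +0.2873)
edge 5: e_5 = (+1.09, +1.57);  n_5 = (+0.8214, -0.5703)
∠(n_1, n_5) = 161.93°
δ = |180° − 161.93°| = 18.07°
18.07° ≤ 2α = 33.40°  →  valid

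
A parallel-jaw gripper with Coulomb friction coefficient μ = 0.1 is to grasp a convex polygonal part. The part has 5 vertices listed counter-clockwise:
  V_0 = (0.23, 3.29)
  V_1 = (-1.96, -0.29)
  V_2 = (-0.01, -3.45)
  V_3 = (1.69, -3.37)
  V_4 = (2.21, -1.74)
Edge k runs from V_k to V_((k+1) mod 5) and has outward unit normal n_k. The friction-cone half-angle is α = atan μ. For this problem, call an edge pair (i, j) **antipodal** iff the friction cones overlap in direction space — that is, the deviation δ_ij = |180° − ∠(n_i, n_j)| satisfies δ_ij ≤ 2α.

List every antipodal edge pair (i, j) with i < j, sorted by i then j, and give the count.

α = atan 0.1 = 5.71°;  2α = 11.42°
n_0 = (-0.8530, +0.5218)
n_1 = (-0.8510, -0.5251)
n_2 = (+0.0470, -0.9989)
n_3 = (+0.9527, -0.3039)
n_4 = (+0.9305, +0.3663)
  (0,1): δ = 116.87°  ·
  (0,2): δ = 55.85°  ·
  (0,3): δ = 13.76°  ·
  (0,4): δ = 52.94°  ·
  (1,2): δ = 118.98°  ·
  (1,3): δ = 49.37°  ·
  (1,4): δ = 10.19°  ✓
  (2,3): δ = 110.39°  ·
  (2,4): δ = 71.21°  ·
  (3,4): δ = 140.82°  ·
antipodal pairs: 1

count = 1; pairs: (1,4)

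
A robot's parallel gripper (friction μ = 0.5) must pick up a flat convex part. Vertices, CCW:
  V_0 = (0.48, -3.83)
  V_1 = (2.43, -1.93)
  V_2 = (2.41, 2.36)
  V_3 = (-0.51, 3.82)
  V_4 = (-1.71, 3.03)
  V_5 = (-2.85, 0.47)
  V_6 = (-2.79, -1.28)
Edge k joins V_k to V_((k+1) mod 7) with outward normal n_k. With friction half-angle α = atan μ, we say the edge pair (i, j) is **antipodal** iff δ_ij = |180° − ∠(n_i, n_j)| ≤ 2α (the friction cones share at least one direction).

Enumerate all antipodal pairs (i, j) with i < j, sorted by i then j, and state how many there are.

α = atan 0.5 = 26.57°;  2α = 53.13°
n_0 = (+0.6979, -0.7162)
n_1 = (+1.0000, +0.0047)
n_2 = (+0.4472, +0.8944)
n_3 = (-0.5499, +0.8352)
n_4 = (-0.9135, +0.4068)
n_5 = (-0.9994, -0.0343)
n_6 = (-0.6149, -0.7886)
  (0,1): δ = 133.99°  ·
  (0,2): δ = 70.82°  ·
  (0,3): δ = 10.90°  ✓
  (0,4): δ = 21.74°  ✓
  (0,5): δ = 47.71°  ✓
  (0,6): δ = 97.80°  ·
  (1,2): δ = 116.83°  ·
  (1,3): δ = 56.91°  ·
  (1,4): δ = 24.27°  ✓
  (1,5): δ = 1.70°  ✓
  (1,6): δ = 51.79°  ✓
  (2,3): δ = 120.08°  ·
  (2,4): δ = 87.44°  ·
  (2,5): δ = 61.47°  ·
  (2,6): δ = 11.38°  ✓
  (3,4): δ = 147.36°  ·
  (3,5): δ = 121.39°  ·
  (3,6): δ = 71.31°  ·
  (4,5): δ = 154.03°  ·
  (4,6): δ = 103.94°  ·
  (5,6): δ = 129.91°  ·
antipodal pairs: 7

count = 7; pairs: (0,3), (0,4), (0,5), (1,4), (1,5), (1,6), (2,6)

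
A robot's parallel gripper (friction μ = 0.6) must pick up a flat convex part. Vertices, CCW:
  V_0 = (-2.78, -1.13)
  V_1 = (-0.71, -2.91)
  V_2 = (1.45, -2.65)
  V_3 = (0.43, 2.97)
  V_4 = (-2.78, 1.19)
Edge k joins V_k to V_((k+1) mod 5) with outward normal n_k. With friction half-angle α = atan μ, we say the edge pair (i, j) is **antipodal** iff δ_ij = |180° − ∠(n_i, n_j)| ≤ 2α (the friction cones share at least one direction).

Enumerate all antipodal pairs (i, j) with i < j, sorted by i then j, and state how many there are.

count = 3; pairs: (0,2), (1,3), (2,4)

α = atan 0.6 = 30.96°;  2α = 61.93°
n_0 = (-0.6520, -0.7582)
n_1 = (+0.1195, -0.9928)
n_2 = (+0.9839, +0.1786)
n_3 = (-0.4849, +0.8745)
n_4 = (-1.0000, -0.0000)
  (0,1): δ = 132.44°  ·
  (0,2): δ = 39.02°  ✓
  (0,3): δ = 69.70°  ·
  (0,4): δ = 130.69°  ·
  (1,2): δ = 86.58°  ·
  (1,3): δ = 22.15°  ✓
  (1,4): δ = 83.14°  ·
  (2,3): δ = 71.28°  ·
  (2,4): δ = 10.29°  ✓
  (3,4): δ = 119.01°  ·
antipodal pairs: 3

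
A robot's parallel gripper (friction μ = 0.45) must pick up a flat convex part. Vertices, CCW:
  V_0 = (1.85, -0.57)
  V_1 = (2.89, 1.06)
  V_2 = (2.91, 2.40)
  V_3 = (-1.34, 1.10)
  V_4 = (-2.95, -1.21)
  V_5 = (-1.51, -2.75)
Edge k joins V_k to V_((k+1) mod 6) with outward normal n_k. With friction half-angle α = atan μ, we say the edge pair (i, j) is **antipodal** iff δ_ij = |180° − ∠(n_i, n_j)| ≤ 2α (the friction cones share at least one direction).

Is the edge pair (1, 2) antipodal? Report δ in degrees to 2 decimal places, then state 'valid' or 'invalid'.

δ = 72.14°, invalid

α = atan 0.45 = 24.23°;  2α = 48.46°
edge 1: e_1 = (+0.02, +1.34);  n_1 = (+0.9999, -0.0149)
edge 2: e_2 = (-4.25, -1.30);  n_2 = (-0.2925, +0.9563)
∠(n_1, n_2) = 107.86°
δ = |180° − 107.86°| = 72.14°
72.14° > 2α = 48.46°  →  invalid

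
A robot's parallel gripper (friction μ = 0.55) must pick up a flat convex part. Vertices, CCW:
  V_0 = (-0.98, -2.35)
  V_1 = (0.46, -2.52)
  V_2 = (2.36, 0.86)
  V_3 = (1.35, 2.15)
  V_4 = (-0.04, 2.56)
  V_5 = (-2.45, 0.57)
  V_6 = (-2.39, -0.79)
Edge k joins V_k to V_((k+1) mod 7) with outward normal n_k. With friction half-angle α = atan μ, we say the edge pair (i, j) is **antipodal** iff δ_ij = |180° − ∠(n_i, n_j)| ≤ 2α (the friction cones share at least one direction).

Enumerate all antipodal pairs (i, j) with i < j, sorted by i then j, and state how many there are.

count = 8; pairs: (0,2), (0,3), (0,4), (1,4), (1,5), (2,5), (2,6), (3,6)

α = atan 0.55 = 28.81°;  2α = 57.62°
n_0 = (-0.1172, -0.9931)
n_1 = (+0.8717, -0.4900)
n_2 = (+0.7874, +0.6165)
n_3 = (+0.2829, +0.9591)
n_4 = (-0.6367, +0.7711)
n_5 = (-0.9990, -0.0441)
n_6 = (-0.7419, -0.6705)
  (0,1): δ = 112.61°  ·
  (0,2): δ = 45.21°  ✓
  (0,3): δ = 9.70°  ✓
  (0,4): δ = 46.28°  ✓
  (0,5): δ = 99.26°  ·
  (0,6): δ = 138.84°  ·
  (1,2): δ = 112.60°  ·
  (1,3): δ = 77.09°  ·
  (1,4): δ = 21.11°  ✓
  (1,5): δ = 31.87°  ✓
  (1,6): δ = 71.45°  ·
  (2,3): δ = 144.49°  ·
  (2,4): δ = 88.51°  ·
  (2,5): δ = 35.53°  ✓
  (2,6): δ = 4.05°  ✓
  (3,4): δ = 124.02°  ·
  (3,5): δ = 71.04°  ·
  (3,6): δ = 31.46°  ✓
  (4,5): δ = 127.02°  ·
  (4,6): δ = 87.44°  ·
  (5,6): δ = 140.42°  ·
antipodal pairs: 8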